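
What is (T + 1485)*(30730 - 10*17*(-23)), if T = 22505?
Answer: 831013600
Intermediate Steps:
(T + 1485)*(30730 - 10*17*(-23)) = (22505 + 1485)*(30730 - 10*17*(-23)) = 23990*(30730 - 170*(-23)) = 23990*(30730 + 3910) = 23990*34640 = 831013600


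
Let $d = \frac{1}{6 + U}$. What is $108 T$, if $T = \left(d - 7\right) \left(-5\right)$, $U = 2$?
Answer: $\frac{7425}{2} \approx 3712.5$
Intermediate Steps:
$d = \frac{1}{8}$ ($d = \frac{1}{6 + 2} = \frac{1}{8} \approx 0.125$)
$T = \frac{275}{8}$ ($T = \left(\frac{1}{8} - 7\right) \left(-5\right) = \left(- \frac{55}{8}\right) \left(-5\right) = \frac{275}{8} \approx 34.375$)
$108 T = 108 \cdot \frac{275}{8} = \frac{7425}{2}$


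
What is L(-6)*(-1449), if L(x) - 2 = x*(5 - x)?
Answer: 92736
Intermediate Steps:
L(x) = 2 + x*(5 - x)
L(-6)*(-1449) = (2 - 1*(-6)² + 5*(-6))*(-1449) = (2 - 1*36 - 30)*(-1449) = (2 - 36 - 30)*(-1449) = -64*(-1449) = 92736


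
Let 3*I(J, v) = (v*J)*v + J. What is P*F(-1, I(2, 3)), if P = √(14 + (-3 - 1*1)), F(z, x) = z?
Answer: -√10 ≈ -3.1623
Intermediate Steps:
I(J, v) = J/3 + J*v²/3 (I(J, v) = ((v*J)*v + J)/3 = ((J*v)*v + J)/3 = (J*v² + J)/3 = (J + J*v²)/3 = J/3 + J*v²/3)
P = √10 (P = √(14 + (-3 - 1)) = √(14 - 4) = √10 ≈ 3.1623)
P*F(-1, I(2, 3)) = √10*(-1) = -√10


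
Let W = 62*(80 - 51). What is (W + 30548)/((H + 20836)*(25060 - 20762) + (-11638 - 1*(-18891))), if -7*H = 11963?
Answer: 3594/9135011 ≈ 0.00039343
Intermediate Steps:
W = 1798 (W = 62*29 = 1798)
H = -1709 (H = -⅐*11963 = -1709)
(W + 30548)/((H + 20836)*(25060 - 20762) + (-11638 - 1*(-18891))) = (1798 + 30548)/((-1709 + 20836)*(25060 - 20762) + (-11638 - 1*(-18891))) = 32346/(19127*4298 + (-11638 + 18891)) = 32346/(82207846 + 7253) = 32346/82215099 = 32346*(1/82215099) = 3594/9135011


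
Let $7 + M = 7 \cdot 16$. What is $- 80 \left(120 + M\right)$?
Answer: $-18000$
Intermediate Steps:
$M = 105$ ($M = -7 + 7 \cdot 16 = -7 + 112 = 105$)
$- 80 \left(120 + M\right) = - 80 \left(120 + 105\right) = \left(-80\right) 225 = -18000$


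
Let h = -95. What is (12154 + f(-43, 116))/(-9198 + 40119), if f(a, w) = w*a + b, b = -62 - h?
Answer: 7199/30921 ≈ 0.23282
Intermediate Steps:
b = 33 (b = -62 - 1*(-95) = -62 + 95 = 33)
f(a, w) = 33 + a*w (f(a, w) = w*a + 33 = a*w + 33 = 33 + a*w)
(12154 + f(-43, 116))/(-9198 + 40119) = (12154 + (33 - 43*116))/(-9198 + 40119) = (12154 + (33 - 4988))/30921 = (12154 - 4955)*(1/30921) = 7199*(1/30921) = 7199/30921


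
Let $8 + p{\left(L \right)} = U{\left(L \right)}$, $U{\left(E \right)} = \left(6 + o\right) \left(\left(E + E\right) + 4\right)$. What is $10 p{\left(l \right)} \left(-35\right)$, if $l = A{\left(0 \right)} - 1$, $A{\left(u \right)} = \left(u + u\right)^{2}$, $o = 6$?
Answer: $-5600$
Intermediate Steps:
$A{\left(u \right)} = 4 u^{2}$ ($A{\left(u \right)} = \left(2 u\right)^{2} = 4 u^{2}$)
$l = -1$ ($l = 4 \cdot 0^{2} - 1 = 4 \cdot 0 - 1 = 0 - 1 = -1$)
$U{\left(E \right)} = 48 + 24 E$ ($U{\left(E \right)} = \left(6 + 6\right) \left(\left(E + E\right) + 4\right) = 12 \left(2 E + 4\right) = 12 \left(4 + 2 E\right) = 48 + 24 E$)
$p{\left(L \right)} = 40 + 24 L$ ($p{\left(L \right)} = -8 + \left(48 + 24 L\right) = 40 + 24 L$)
$10 p{\left(l \right)} \left(-35\right) = 10 \left(40 + 24 \left(-1\right)\right) \left(-35\right) = 10 \left(40 - 24\right) \left(-35\right) = 10 \cdot 16 \left(-35\right) = 160 \left(-35\right) = -5600$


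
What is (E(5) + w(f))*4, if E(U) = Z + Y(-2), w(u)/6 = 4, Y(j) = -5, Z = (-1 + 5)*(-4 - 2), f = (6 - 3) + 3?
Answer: -20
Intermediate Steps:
f = 6 (f = 3 + 3 = 6)
Z = -24 (Z = 4*(-6) = -24)
w(u) = 24 (w(u) = 6*4 = 24)
E(U) = -29 (E(U) = -24 - 5 = -29)
(E(5) + w(f))*4 = (-29 + 24)*4 = -5*4 = -20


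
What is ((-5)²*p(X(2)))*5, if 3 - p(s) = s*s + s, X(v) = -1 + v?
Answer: 125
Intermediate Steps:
p(s) = 3 - s - s² (p(s) = 3 - (s*s + s) = 3 - (s² + s) = 3 - (s + s²) = 3 + (-s - s²) = 3 - s - s²)
((-5)²*p(X(2)))*5 = ((-5)²*(3 - (-1 + 2) - (-1 + 2)²))*5 = (25*(3 - 1*1 - 1*1²))*5 = (25*(3 - 1 - 1*1))*5 = (25*(3 - 1 - 1))*5 = (25*1)*5 = 25*5 = 125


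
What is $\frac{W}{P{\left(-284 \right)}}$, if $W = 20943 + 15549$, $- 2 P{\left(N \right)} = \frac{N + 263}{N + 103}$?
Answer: $- \frac{4403368}{7} \approx -6.2905 \cdot 10^{5}$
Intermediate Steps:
$P{\left(N \right)} = - \frac{263 + N}{2 \left(103 + N\right)}$ ($P{\left(N \right)} = - \frac{\left(N + 263\right) \frac{1}{N + 103}}{2} = - \frac{\left(263 + N\right) \frac{1}{103 + N}}{2} = - \frac{\frac{1}{103 + N} \left(263 + N\right)}{2} = - \frac{263 + N}{2 \left(103 + N\right)}$)
$W = 36492$
$\frac{W}{P{\left(-284 \right)}} = \frac{36492}{\frac{1}{2} \frac{1}{103 - 284} \left(-263 - -284\right)} = \frac{36492}{\frac{1}{2} \frac{1}{-181} \left(-263 + 284\right)} = \frac{36492}{\frac{1}{2} \left(- \frac{1}{181}\right) 21} = \frac{36492}{- \frac{21}{362}} = 36492 \left(- \frac{362}{21}\right) = - \frac{4403368}{7}$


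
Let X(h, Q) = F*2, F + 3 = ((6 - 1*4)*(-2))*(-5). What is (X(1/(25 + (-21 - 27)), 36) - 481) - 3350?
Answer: -3797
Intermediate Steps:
F = 17 (F = -3 + ((6 - 1*4)*(-2))*(-5) = -3 + ((6 - 4)*(-2))*(-5) = -3 + (2*(-2))*(-5) = -3 - 4*(-5) = -3 + 20 = 17)
X(h, Q) = 34 (X(h, Q) = 17*2 = 34)
(X(1/(25 + (-21 - 27)), 36) - 481) - 3350 = (34 - 481) - 3350 = -447 - 3350 = -3797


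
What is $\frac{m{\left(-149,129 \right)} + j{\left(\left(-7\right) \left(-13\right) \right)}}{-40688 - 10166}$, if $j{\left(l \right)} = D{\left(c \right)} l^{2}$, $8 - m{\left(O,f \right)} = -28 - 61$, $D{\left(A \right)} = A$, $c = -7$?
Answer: $\frac{28935}{25427} \approx 1.138$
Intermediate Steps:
$m{\left(O,f \right)} = 97$ ($m{\left(O,f \right)} = 8 - \left(-28 - 61\right) = 8 - -89 = 8 + 89 = 97$)
$j{\left(l \right)} = - 7 l^{2}$
$\frac{m{\left(-149,129 \right)} + j{\left(\left(-7\right) \left(-13\right) \right)}}{-40688 - 10166} = \frac{97 - 7 \left(\left(-7\right) \left(-13\right)\right)^{2}}{-40688 - 10166} = \frac{97 - 7 \cdot 91^{2}}{-50854} = \left(97 - 57967\right) \left(- \frac{1}{50854}\right) = \left(-57870\right) \left(- \frac{1}{50854}\right) = \frac{28935}{25427}$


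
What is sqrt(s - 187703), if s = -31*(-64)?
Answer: I*sqrt(185719) ≈ 430.95*I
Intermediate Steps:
s = 1984
sqrt(s - 187703) = sqrt(1984 - 187703) = sqrt(-185719) = I*sqrt(185719)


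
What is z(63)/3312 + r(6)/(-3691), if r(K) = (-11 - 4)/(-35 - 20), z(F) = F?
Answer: 283103/14941168 ≈ 0.018948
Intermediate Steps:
r(K) = 3/11 (r(K) = -15/(-55) = -15*(-1/55) = 3/11)
z(63)/3312 + r(6)/(-3691) = 63/3312 + (3/11)/(-3691) = 63*(1/3312) + (3/11)*(-1/3691) = 7/368 - 3/40601 = 283103/14941168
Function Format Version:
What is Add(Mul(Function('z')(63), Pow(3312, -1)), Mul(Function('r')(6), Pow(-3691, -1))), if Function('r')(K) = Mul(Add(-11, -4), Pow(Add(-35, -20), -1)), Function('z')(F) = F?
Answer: Rational(283103, 14941168) ≈ 0.018948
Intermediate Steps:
Function('r')(K) = Rational(3, 11) (Function('r')(K) = Mul(-15, Pow(-55, -1)) = Mul(-15, Rational(-1, 55)) = Rational(3, 11))
Add(Mul(Function('z')(63), Pow(3312, -1)), Mul(Function('r')(6), Pow(-3691, -1))) = Add(Mul(63, Pow(3312, -1)), Mul(Rational(3, 11), Pow(-3691, -1))) = Add(Mul(63, Rational(1, 3312)), Mul(Rational(3, 11), Rational(-1, 3691))) = Add(Rational(7, 368), Rational(-3, 40601)) = Rational(283103, 14941168)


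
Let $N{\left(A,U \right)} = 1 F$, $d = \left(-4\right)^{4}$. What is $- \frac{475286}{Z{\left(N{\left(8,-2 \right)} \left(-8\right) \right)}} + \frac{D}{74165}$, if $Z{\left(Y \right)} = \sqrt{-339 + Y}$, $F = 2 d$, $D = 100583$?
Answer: $\frac{14369}{10595} + \frac{475286 i \sqrt{4435}}{4435} \approx 1.3562 + 7136.9 i$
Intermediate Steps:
$d = 256$
$F = 512$ ($F = 2 \cdot 256 = 512$)
$N{\left(A,U \right)} = 512$ ($N{\left(A,U \right)} = 1 \cdot 512 = 512$)
$- \frac{475286}{Z{\left(N{\left(8,-2 \right)} \left(-8\right) \right)}} + \frac{D}{74165} = - \frac{475286}{\sqrt{-339 + 512 \left(-8\right)}} + \frac{100583}{74165} = - \frac{475286}{\sqrt{-339 - 4096}} + 100583 \cdot \frac{1}{74165} = - \frac{475286}{\sqrt{-4435}} + \frac{14369}{10595} = - \frac{475286}{i \sqrt{4435}} + \frac{14369}{10595} = - 475286 \left(- \frac{i \sqrt{4435}}{4435}\right) + \frac{14369}{10595} = \frac{475286 i \sqrt{4435}}{4435} + \frac{14369}{10595} = \frac{14369}{10595} + \frac{475286 i \sqrt{4435}}{4435}$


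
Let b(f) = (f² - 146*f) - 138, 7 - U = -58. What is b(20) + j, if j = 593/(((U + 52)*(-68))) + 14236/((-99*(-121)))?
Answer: -28134925547/10589436 ≈ -2656.9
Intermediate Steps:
U = 65 (U = 7 - 1*(-58) = 7 + 58 = 65)
b(f) = -138 + f² - 146*f
j = 11795341/10589436 (j = 593/(((65 + 52)*(-68))) + 14236/((-99*(-121))) = 593/((117*(-68))) + 14236/11979 = 593/(-7956) + 14236*(1/11979) = 593*(-1/7956) + 14236/11979 = -593/7956 + 14236/11979 = 11795341/10589436 ≈ 1.1139)
b(20) + j = (-138 + 20² - 146*20) + 11795341/10589436 = (-138 + 400 - 2920) + 11795341/10589436 = -2658 + 11795341/10589436 = -28134925547/10589436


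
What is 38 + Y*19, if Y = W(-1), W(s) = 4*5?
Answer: 418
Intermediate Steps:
W(s) = 20
Y = 20
38 + Y*19 = 38 + 20*19 = 38 + 380 = 418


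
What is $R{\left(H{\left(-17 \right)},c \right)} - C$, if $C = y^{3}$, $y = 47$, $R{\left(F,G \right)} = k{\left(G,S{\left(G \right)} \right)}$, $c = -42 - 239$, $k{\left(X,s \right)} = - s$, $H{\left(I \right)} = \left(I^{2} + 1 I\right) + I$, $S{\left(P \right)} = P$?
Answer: $-103542$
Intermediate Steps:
$H{\left(I \right)} = I^{2} + 2 I$ ($H{\left(I \right)} = \left(I^{2} + I\right) + I = \left(I + I^{2}\right) + I = I^{2} + 2 I$)
$c = -281$ ($c = -42 - 239 = -281$)
$R{\left(F,G \right)} = - G$
$C = 103823$ ($C = 47^{3} = 103823$)
$R{\left(H{\left(-17 \right)},c \right)} - C = \left(-1\right) \left(-281\right) - 103823 = 281 - 103823 = -103542$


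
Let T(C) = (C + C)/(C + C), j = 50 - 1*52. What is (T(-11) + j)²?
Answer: 1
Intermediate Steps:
j = -2 (j = 50 - 52 = -2)
T(C) = 1 (T(C) = (2*C)/((2*C)) = (2*C)*(1/(2*C)) = 1)
(T(-11) + j)² = (1 - 2)² = (-1)² = 1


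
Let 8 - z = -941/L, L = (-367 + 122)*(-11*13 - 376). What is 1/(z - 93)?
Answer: -127155/10807234 ≈ -0.011766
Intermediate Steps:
L = 127155 (L = -245*(-143 - 376) = -245*(-519) = 127155)
z = 1018181/127155 (z = 8 - (-941)/127155 = 8 - 1*(-941/127155) = 8 + 941/127155 = 1018181/127155 ≈ 8.0074)
1/(z - 93) = 1/(1018181/127155 - 93) = 1/(-10807234/127155) = -127155/10807234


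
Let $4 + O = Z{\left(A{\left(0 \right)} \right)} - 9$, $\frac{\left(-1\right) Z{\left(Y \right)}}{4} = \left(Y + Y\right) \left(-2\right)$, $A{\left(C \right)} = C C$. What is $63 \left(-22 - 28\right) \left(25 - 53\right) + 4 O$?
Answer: $88148$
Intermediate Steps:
$A{\left(C \right)} = C^{2}$
$Z{\left(Y \right)} = 16 Y$ ($Z{\left(Y \right)} = - 4 \left(Y + Y\right) \left(-2\right) = - 4 \cdot 2 Y \left(-2\right) = - 4 \left(- 4 Y\right) = 16 Y$)
$O = -13$ ($O = -4 - \left(9 - 16 \cdot 0^{2}\right) = -4 + \left(16 \cdot 0 - 9\right) = -4 + \left(0 - 9\right) = -4 - 9 = -13$)
$63 \left(-22 - 28\right) \left(25 - 53\right) + 4 O = 63 \left(-22 - 28\right) \left(25 - 53\right) + 4 \left(-13\right) = 63 \left(\left(-50\right) \left(-28\right)\right) - 52 = 63 \cdot 1400 - 52 = 88200 - 52 = 88148$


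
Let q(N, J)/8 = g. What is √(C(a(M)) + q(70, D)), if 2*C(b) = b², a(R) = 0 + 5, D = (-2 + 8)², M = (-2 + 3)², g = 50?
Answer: 5*√66/2 ≈ 20.310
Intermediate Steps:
M = 1 (M = 1² = 1)
D = 36 (D = 6² = 36)
q(N, J) = 400 (q(N, J) = 8*50 = 400)
a(R) = 5
C(b) = b²/2
√(C(a(M)) + q(70, D)) = √((½)*5² + 400) = √((½)*25 + 400) = √(25/2 + 400) = √(825/2) = 5*√66/2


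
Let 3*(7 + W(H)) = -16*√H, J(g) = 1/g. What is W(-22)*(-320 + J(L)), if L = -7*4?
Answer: 8961/4 + 11948*I*√22/7 ≈ 2240.3 + 8005.9*I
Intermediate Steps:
L = -28
W(H) = -7 - 16*√H/3 (W(H) = -7 + (-16*√H)/3 = -7 - 16*√H/3)
W(-22)*(-320 + J(L)) = (-7 - 16*I*√22/3)*(-320 + 1/(-28)) = (-7 - 16*I*√22/3)*(-320 - 1/28) = (-7 - 16*I*√22/3)*(-8961/28) = 8961/4 + 11948*I*√22/7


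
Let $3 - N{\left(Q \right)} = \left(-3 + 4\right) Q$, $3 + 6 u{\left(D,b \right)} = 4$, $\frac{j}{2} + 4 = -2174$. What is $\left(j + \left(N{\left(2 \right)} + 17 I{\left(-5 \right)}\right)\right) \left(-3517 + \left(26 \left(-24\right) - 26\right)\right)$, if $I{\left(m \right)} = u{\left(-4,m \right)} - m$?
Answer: $\frac{35562567}{2} \approx 1.7781 \cdot 10^{7}$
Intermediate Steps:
$j = -4356$ ($j = -8 + 2 \left(-2174\right) = -8 - 4348 = -4356$)
$u{\left(D,b \right)} = \frac{1}{6}$ ($u{\left(D,b \right)} = - \frac{1}{2} + \frac{1}{6} \cdot 4 = - \frac{1}{2} + \frac{2}{3} = \frac{1}{6}$)
$I{\left(m \right)} = \frac{1}{6} - m$
$N{\left(Q \right)} = 3 - Q$ ($N{\left(Q \right)} = 3 - \left(-3 + 4\right) Q = 3 - 1 Q = 3 - Q$)
$\left(j + \left(N{\left(2 \right)} + 17 I{\left(-5 \right)}\right)\right) \left(-3517 + \left(26 \left(-24\right) - 26\right)\right) = \left(-4356 + \left(\left(3 - 2\right) + 17 \left(\frac{1}{6} - -5\right)\right)\right) \left(-3517 + \left(26 \left(-24\right) - 26\right)\right) = \left(-4356 + \left(\left(3 - 2\right) + 17 \left(\frac{1}{6} + 5\right)\right)\right) \left(-3517 - 650\right) = \left(-4356 + \left(1 + 17 \cdot \frac{31}{6}\right)\right) \left(-3517 - 650\right) = \left(-4356 + \left(1 + \frac{527}{6}\right)\right) \left(-4167\right) = \left(-4356 + \frac{533}{6}\right) \left(-4167\right) = \left(- \frac{25603}{6}\right) \left(-4167\right) = \frac{35562567}{2}$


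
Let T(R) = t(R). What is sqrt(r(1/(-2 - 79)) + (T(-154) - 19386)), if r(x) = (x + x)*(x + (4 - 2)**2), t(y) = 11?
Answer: I*sqrt(127120021)/81 ≈ 139.19*I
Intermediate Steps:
T(R) = 11
r(x) = 2*x*(4 + x) (r(x) = (2*x)*(x + 2**2) = (2*x)*(x + 4) = (2*x)*(4 + x) = 2*x*(4 + x))
sqrt(r(1/(-2 - 79)) + (T(-154) - 19386)) = sqrt(2*(4 + 1/(-2 - 79))/(-2 - 79) + (11 - 19386)) = sqrt(2*(4 + 1/(-81))/(-81) - 19375) = sqrt(2*(-1/81)*(4 - 1/81) - 19375) = sqrt(2*(-1/81)*(323/81) - 19375) = sqrt(-646/6561 - 19375) = sqrt(-127120021/6561) = I*sqrt(127120021)/81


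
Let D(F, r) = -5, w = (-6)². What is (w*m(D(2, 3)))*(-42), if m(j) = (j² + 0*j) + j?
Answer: -30240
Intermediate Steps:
w = 36
m(j) = j + j² (m(j) = (j² + 0) + j = j² + j = j + j²)
(w*m(D(2, 3)))*(-42) = (36*(-5*(1 - 5)))*(-42) = (36*(-5*(-4)))*(-42) = (36*20)*(-42) = 720*(-42) = -30240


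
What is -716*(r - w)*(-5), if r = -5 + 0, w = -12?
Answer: 25060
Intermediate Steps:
r = -5
-716*(r - w)*(-5) = -716*(-5 - 1*(-12))*(-5) = -716*(-5 + 12)*(-5) = -5012*(-5) = -716*(-35) = 25060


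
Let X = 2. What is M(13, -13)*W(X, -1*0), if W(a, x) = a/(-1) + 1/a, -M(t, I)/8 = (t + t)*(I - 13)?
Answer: -8112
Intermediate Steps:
M(t, I) = -16*t*(-13 + I) (M(t, I) = -8*(t + t)*(I - 13) = -8*2*t*(-13 + I) = -16*t*(-13 + I))
W(a, x) = 1/a - a (W(a, x) = a*(-1) + 1/a = -a + 1/a = 1/a - a)
M(13, -13)*W(X, -1*0) = (16*13*(13 - 1*(-13)))*(1/2 - 1*2) = (16*13*(13 + 13))*(½ - 2) = (16*13*26)*(-3/2) = 5408*(-3/2) = -8112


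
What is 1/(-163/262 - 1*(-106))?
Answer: 262/27609 ≈ 0.0094897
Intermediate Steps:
1/(-163/262 - 1*(-106)) = 1/(-163*1/262 + 106) = 1/(-163/262 + 106) = 1/(27609/262) = 262/27609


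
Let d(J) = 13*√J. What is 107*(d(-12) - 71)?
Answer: -7597 + 2782*I*√3 ≈ -7597.0 + 4818.6*I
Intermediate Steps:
107*(d(-12) - 71) = 107*(13*√(-12) - 71) = 107*(13*(2*I*√3) - 71) = 107*(26*I*√3 - 71) = 107*(-71 + 26*I*√3) = -7597 + 2782*I*√3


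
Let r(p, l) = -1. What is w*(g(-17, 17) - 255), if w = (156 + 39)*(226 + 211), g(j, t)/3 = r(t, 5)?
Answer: -21985470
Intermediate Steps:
g(j, t) = -3 (g(j, t) = 3*(-1) = -3)
w = 85215 (w = 195*437 = 85215)
w*(g(-17, 17) - 255) = 85215*(-3 - 255) = 85215*(-258) = -21985470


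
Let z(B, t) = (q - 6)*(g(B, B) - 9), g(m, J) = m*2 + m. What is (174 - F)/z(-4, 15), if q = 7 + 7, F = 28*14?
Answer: 109/84 ≈ 1.2976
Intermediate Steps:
g(m, J) = 3*m (g(m, J) = 2*m + m = 3*m)
F = 392
q = 14
z(B, t) = -72 + 24*B (z(B, t) = (14 - 6)*(3*B - 9) = 8*(-9 + 3*B) = -72 + 24*B)
(174 - F)/z(-4, 15) = (174 - 1*392)/(-72 + 24*(-4)) = (174 - 392)/(-72 - 96) = -218/(-168) = -218*(-1/168) = 109/84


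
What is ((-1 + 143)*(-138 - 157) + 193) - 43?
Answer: -41740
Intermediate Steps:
((-1 + 143)*(-138 - 157) + 193) - 43 = (142*(-295) + 193) - 43 = (-41890 + 193) - 43 = -41697 - 43 = -41740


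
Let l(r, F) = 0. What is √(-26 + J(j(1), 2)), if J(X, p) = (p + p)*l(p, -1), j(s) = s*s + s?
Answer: I*√26 ≈ 5.099*I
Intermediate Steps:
j(s) = s + s² (j(s) = s² + s = s + s²)
J(X, p) = 0 (J(X, p) = (p + p)*0 = (2*p)*0 = 0)
√(-26 + J(j(1), 2)) = √(-26 + 0) = √(-26) = I*√26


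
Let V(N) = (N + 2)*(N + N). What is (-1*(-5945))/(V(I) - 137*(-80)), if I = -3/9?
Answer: 10701/19726 ≈ 0.54248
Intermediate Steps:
I = -⅓ (I = -3*⅑ = -⅓ ≈ -0.33333)
V(N) = 2*N*(2 + N) (V(N) = (2 + N)*(2*N) = 2*N*(2 + N))
(-1*(-5945))/(V(I) - 137*(-80)) = (-1*(-5945))/(2*(-⅓)*(2 - ⅓) - 137*(-80)) = 5945/(2*(-⅓)*(5/3) + 10960) = 5945/(-10/9 + 10960) = 5945/(98630/9) = 5945*(9/98630) = 10701/19726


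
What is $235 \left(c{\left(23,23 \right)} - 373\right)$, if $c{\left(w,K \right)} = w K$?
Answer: $36660$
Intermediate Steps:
$c{\left(w,K \right)} = K w$
$235 \left(c{\left(23,23 \right)} - 373\right) = 235 \left(23 \cdot 23 - 373\right) = 235 \left(529 - 373\right) = 235 \cdot 156 = 36660$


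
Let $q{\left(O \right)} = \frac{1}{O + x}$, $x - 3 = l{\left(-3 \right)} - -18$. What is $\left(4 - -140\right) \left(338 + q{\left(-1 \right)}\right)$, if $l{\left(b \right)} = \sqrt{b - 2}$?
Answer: $\frac{438112}{9} - \frac{16 i \sqrt{5}}{45} \approx 48679.0 - 0.79505 i$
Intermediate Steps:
$l{\left(b \right)} = \sqrt{-2 + b}$
$x = 21 + i \sqrt{5}$ ($x = 3 + \left(\sqrt{-2 - 3} - -18\right) = 3 + \left(\sqrt{-5} + 18\right) = 3 + \left(i \sqrt{5} + 18\right) = 3 + \left(18 + i \sqrt{5}\right) = 21 + i \sqrt{5} \approx 21.0 + 2.2361 i$)
$q{\left(O \right)} = \frac{1}{21 + O + i \sqrt{5}}$ ($q{\left(O \right)} = \frac{1}{O + \left(21 + i \sqrt{5}\right)} = \frac{1}{21 + O + i \sqrt{5}}$)
$\left(4 - -140\right) \left(338 + q{\left(-1 \right)}\right) = \left(4 - -140\right) \left(338 + \frac{1}{21 - 1 + i \sqrt{5}}\right) = \left(4 + 140\right) \left(338 + \frac{1}{20 + i \sqrt{5}}\right) = 144 \left(338 + \frac{1}{20 + i \sqrt{5}}\right) = 48672 + \frac{144}{20 + i \sqrt{5}}$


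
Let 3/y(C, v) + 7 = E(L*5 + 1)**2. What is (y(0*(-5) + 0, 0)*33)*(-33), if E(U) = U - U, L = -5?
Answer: 3267/7 ≈ 466.71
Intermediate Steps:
E(U) = 0
y(C, v) = -3/7 (y(C, v) = 3/(-7 + 0**2) = 3/(-7 + 0) = 3/(-7) = 3*(-1/7) = -3/7)
(y(0*(-5) + 0, 0)*33)*(-33) = -3/7*33*(-33) = -99/7*(-33) = 3267/7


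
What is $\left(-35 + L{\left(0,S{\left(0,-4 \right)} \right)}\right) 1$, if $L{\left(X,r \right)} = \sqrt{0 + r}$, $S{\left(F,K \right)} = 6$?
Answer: $-35 + \sqrt{6} \approx -32.551$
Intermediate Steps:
$L{\left(X,r \right)} = \sqrt{r}$
$\left(-35 + L{\left(0,S{\left(0,-4 \right)} \right)}\right) 1 = \left(-35 + \sqrt{6}\right) 1 = -35 + \sqrt{6}$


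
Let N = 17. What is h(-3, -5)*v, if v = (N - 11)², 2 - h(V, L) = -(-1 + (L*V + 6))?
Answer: 792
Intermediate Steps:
h(V, L) = 7 + L*V (h(V, L) = 2 - (-1)*(-1 + (L*V + 6)) = 2 - (-1)*(-1 + (6 + L*V)) = 2 - (-1)*(5 + L*V) = 2 - (-5 - L*V) = 2 + (5 + L*V) = 7 + L*V)
v = 36 (v = (17 - 11)² = 6² = 36)
h(-3, -5)*v = (7 - 5*(-3))*36 = (7 + 15)*36 = 22*36 = 792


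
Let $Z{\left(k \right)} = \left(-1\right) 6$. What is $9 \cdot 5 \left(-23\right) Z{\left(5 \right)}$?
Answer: $6210$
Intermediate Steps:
$Z{\left(k \right)} = -6$
$9 \cdot 5 \left(-23\right) Z{\left(5 \right)} = 9 \cdot 5 \left(-23\right) \left(-6\right) = 45 \left(-23\right) \left(-6\right) = \left(-1035\right) \left(-6\right) = 6210$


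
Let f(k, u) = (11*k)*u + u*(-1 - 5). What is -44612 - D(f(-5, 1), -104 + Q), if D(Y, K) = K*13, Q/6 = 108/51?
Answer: -738228/17 ≈ -43425.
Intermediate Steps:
f(k, u) = -6*u + 11*k*u (f(k, u) = 11*k*u + u*(-6) = 11*k*u - 6*u = -6*u + 11*k*u)
Q = 216/17 (Q = 6*(108/51) = 6*(108*(1/51)) = 6*(36/17) = 216/17 ≈ 12.706)
D(Y, K) = 13*K
-44612 - D(f(-5, 1), -104 + Q) = -44612 - 13*(-104 + 216/17) = -44612 - 13*(-1552)/17 = -44612 - 1*(-20176/17) = -44612 + 20176/17 = -738228/17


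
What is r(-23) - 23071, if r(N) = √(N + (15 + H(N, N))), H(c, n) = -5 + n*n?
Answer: -23071 + 2*√129 ≈ -23048.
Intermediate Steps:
H(c, n) = -5 + n²
r(N) = √(10 + N + N²) (r(N) = √(N + (15 + (-5 + N²))) = √(N + (10 + N²)) = √(10 + N + N²))
r(-23) - 23071 = √(10 - 23 + (-23)²) - 23071 = √(10 - 23 + 529) - 23071 = √516 - 23071 = 2*√129 - 23071 = -23071 + 2*√129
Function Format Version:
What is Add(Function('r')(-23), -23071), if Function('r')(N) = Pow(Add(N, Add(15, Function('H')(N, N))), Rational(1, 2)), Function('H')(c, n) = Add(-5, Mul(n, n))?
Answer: Add(-23071, Mul(2, Pow(129, Rational(1, 2)))) ≈ -23048.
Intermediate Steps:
Function('H')(c, n) = Add(-5, Pow(n, 2))
Function('r')(N) = Pow(Add(10, N, Pow(N, 2)), Rational(1, 2)) (Function('r')(N) = Pow(Add(N, Add(15, Add(-5, Pow(N, 2)))), Rational(1, 2)) = Pow(Add(N, Add(10, Pow(N, 2))), Rational(1, 2)) = Pow(Add(10, N, Pow(N, 2)), Rational(1, 2)))
Add(Function('r')(-23), -23071) = Add(Pow(Add(10, -23, Pow(-23, 2)), Rational(1, 2)), -23071) = Add(Pow(Add(10, -23, 529), Rational(1, 2)), -23071) = Add(Pow(516, Rational(1, 2)), -23071) = Add(Mul(2, Pow(129, Rational(1, 2))), -23071) = Add(-23071, Mul(2, Pow(129, Rational(1, 2))))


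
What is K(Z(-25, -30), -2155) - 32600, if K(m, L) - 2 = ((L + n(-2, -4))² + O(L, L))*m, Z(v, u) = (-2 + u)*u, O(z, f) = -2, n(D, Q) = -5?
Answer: 4478941482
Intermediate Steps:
Z(v, u) = u*(-2 + u)
K(m, L) = 2 + m*(-2 + (-5 + L)²) (K(m, L) = 2 + ((L - 5)² - 2)*m = 2 + ((-5 + L)² - 2)*m = 2 + (-2 + (-5 + L)²)*m = 2 + m*(-2 + (-5 + L)²))
K(Z(-25, -30), -2155) - 32600 = (2 - (-60)*(-2 - 30) + (-30*(-2 - 30))*(-5 - 2155)²) - 32600 = (2 - (-60)*(-32) - 30*(-32)*(-2160)²) - 32600 = (2 - 2*960 + 960*4665600) - 32600 = (2 - 1920 + 4478976000) - 32600 = 4478974082 - 32600 = 4478941482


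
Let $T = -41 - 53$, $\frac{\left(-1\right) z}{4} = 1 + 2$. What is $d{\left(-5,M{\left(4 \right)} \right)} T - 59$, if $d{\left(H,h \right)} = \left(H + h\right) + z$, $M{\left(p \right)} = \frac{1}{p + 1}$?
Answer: $\frac{7601}{5} \approx 1520.2$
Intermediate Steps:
$z = -12$ ($z = - 4 \left(1 + 2\right) = \left(-4\right) 3 = -12$)
$M{\left(p \right)} = \frac{1}{1 + p}$
$d{\left(H,h \right)} = -12 + H + h$ ($d{\left(H,h \right)} = \left(H + h\right) - 12 = -12 + H + h$)
$T = -94$ ($T = -41 - 53 = -94$)
$d{\left(-5,M{\left(4 \right)} \right)} T - 59 = \left(-12 - 5 + \frac{1}{1 + 4}\right) \left(-94\right) - 59 = \left(-12 - 5 + \frac{1}{5}\right) \left(-94\right) - 59 = \left(- \frac{84}{5}\right) \left(-94\right) - 59 = \frac{7896}{5} - 59 = \frac{7601}{5}$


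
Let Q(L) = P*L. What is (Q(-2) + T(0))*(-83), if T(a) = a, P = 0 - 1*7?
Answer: -1162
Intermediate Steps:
P = -7 (P = 0 - 7 = -7)
Q(L) = -7*L
(Q(-2) + T(0))*(-83) = (-7*(-2) + 0)*(-83) = (14 + 0)*(-83) = 14*(-83) = -1162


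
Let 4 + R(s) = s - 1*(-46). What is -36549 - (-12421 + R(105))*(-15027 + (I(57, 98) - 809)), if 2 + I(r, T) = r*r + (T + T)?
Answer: -152148231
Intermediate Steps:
I(r, T) = -2 + r**2 + 2*T (I(r, T) = -2 + (r*r + (T + T)) = -2 + (r**2 + 2*T) = -2 + r**2 + 2*T)
R(s) = 42 + s (R(s) = -4 + (s - 1*(-46)) = -4 + (s + 46) = -4 + (46 + s) = 42 + s)
-36549 - (-12421 + R(105))*(-15027 + (I(57, 98) - 809)) = -36549 - (-12421 + (42 + 105))*(-15027 + ((-2 + 57**2 + 2*98) - 809)) = -36549 - (-12421 + 147)*(-15027 + ((-2 + 3249 + 196) - 809)) = -36549 - (-12274)*(-15027 + (3443 - 809)) = -36549 - (-12274)*(-15027 + 2634) = -36549 - (-12274)*(-12393) = -36549 - 1*152111682 = -36549 - 152111682 = -152148231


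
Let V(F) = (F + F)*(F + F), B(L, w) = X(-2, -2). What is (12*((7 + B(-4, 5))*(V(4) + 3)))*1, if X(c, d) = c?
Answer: 4020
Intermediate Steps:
B(L, w) = -2
V(F) = 4*F**2 (V(F) = (2*F)*(2*F) = 4*F**2)
(12*((7 + B(-4, 5))*(V(4) + 3)))*1 = (12*((7 - 2)*(4*4**2 + 3)))*1 = (12*(5*(4*16 + 3)))*1 = (12*(5*(64 + 3)))*1 = (12*(5*67))*1 = (12*335)*1 = 4020*1 = 4020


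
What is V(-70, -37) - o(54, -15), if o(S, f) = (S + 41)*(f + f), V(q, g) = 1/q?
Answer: 199499/70 ≈ 2850.0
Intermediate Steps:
o(S, f) = 2*f*(41 + S) (o(S, f) = (41 + S)*(2*f) = 2*f*(41 + S))
V(-70, -37) - o(54, -15) = 1/(-70) - 2*(-15)*(41 + 54) = -1/70 - 2*(-15)*95 = -1/70 - 1*(-2850) = -1/70 + 2850 = 199499/70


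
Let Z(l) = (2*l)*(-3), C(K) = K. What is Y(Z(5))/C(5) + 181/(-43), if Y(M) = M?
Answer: -439/43 ≈ -10.209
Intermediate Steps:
Z(l) = -6*l
Y(Z(5))/C(5) + 181/(-43) = -6*5/5 + 181/(-43) = -30*1/5 + 181*(-1/43) = -6 - 181/43 = -439/43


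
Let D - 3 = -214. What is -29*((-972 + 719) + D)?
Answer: 13456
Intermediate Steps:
D = -211 (D = 3 - 214 = -211)
-29*((-972 + 719) + D) = -29*((-972 + 719) - 211) = -29*(-253 - 211) = -29*(-464) = 13456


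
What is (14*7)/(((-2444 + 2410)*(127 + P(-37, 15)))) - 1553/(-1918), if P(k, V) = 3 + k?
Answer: 2361311/3032358 ≈ 0.77870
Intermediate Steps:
(14*7)/(((-2444 + 2410)*(127 + P(-37, 15)))) - 1553/(-1918) = (14*7)/(((-2444 + 2410)*(127 + (3 - 37)))) - 1553/(-1918) = 98/((-34*(127 - 34))) - 1553*(-1/1918) = 98/((-34*93)) + 1553/1918 = 98/(-3162) + 1553/1918 = 98*(-1/3162) + 1553/1918 = -49/1581 + 1553/1918 = 2361311/3032358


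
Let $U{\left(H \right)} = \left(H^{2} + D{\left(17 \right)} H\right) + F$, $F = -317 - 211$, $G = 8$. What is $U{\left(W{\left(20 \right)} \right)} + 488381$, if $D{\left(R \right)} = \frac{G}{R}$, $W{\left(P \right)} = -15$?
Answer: $\frac{8297206}{17} \approx 4.8807 \cdot 10^{5}$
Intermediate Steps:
$D{\left(R \right)} = \frac{8}{R}$
$F = -528$
$U{\left(H \right)} = -528 + H^{2} + \frac{8 H}{17}$ ($U{\left(H \right)} = \left(H^{2} + \frac{8}{17} H\right) - 528 = \left(H^{2} + 8 \cdot \frac{1}{17} H\right) - 528 = \left(H^{2} + \frac{8 H}{17}\right) - 528 = -528 + H^{2} + \frac{8 H}{17}$)
$U{\left(W{\left(20 \right)} \right)} + 488381 = \left(-528 + \left(-15\right)^{2} + \frac{8}{17} \left(-15\right)\right) + 488381 = \left(-528 + 225 - \frac{120}{17}\right) + 488381 = - \frac{5271}{17} + 488381 = \frac{8297206}{17}$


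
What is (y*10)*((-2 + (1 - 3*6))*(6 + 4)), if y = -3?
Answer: 5700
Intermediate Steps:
(y*10)*((-2 + (1 - 3*6))*(6 + 4)) = (-3*10)*((-2 + (1 - 3*6))*(6 + 4)) = -30*(-2 + (1 - 18))*10 = -30*(-2 - 17)*10 = -(-570)*10 = -30*(-190) = 5700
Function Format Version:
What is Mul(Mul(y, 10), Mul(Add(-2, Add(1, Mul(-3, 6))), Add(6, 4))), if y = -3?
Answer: 5700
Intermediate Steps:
Mul(Mul(y, 10), Mul(Add(-2, Add(1, Mul(-3, 6))), Add(6, 4))) = Mul(Mul(-3, 10), Mul(Add(-2, Add(1, Mul(-3, 6))), Add(6, 4))) = Mul(-30, Mul(Add(-2, Add(1, -18)), 10)) = Mul(-30, Mul(Add(-2, -17), 10)) = Mul(-30, Mul(-19, 10)) = Mul(-30, -190) = 5700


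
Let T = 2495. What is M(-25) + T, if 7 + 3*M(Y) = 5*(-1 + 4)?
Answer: 7493/3 ≈ 2497.7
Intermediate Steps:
M(Y) = 8/3 (M(Y) = -7/3 + (5*(-1 + 4))/3 = -7/3 + (5*3)/3 = -7/3 + (1/3)*15 = -7/3 + 5 = 8/3)
M(-25) + T = 8/3 + 2495 = 7493/3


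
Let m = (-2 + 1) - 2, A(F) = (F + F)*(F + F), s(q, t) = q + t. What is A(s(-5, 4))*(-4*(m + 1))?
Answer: 32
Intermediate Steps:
A(F) = 4*F² (A(F) = (2*F)*(2*F) = 4*F²)
m = -3 (m = -1 - 2 = -3)
A(s(-5, 4))*(-4*(m + 1)) = (4*(-5 + 4)²)*(-4*(-3 + 1)) = (4*(-1)²)*(-4*(-2)) = (4*1)*8 = 4*8 = 32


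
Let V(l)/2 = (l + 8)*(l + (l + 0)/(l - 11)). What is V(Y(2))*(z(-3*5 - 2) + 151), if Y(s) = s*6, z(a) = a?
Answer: 128640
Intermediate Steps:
Y(s) = 6*s
V(l) = 2*(8 + l)*(l + l/(-11 + l)) (V(l) = 2*((l + 8)*(l + (l + 0)/(l - 11))) = 2*((8 + l)*(l + l/(-11 + l))) = 2*(8 + l)*(l + l/(-11 + l)))
V(Y(2))*(z(-3*5 - 2) + 151) = (2*(6*2)*(-80 + (6*2)² - 12*2)/(-11 + 6*2))*((-3*5 - 2) + 151) = (2*12*(-80 + 12² - 2*12)/(-11 + 12))*((-15 - 2) + 151) = (2*12*(-80 + 144 - 24)/1)*(-17 + 151) = (2*12*1*40)*134 = 960*134 = 128640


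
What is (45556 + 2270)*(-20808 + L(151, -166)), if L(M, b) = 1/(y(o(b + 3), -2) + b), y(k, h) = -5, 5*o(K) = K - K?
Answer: -18908110066/19 ≈ -9.9516e+8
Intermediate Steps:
o(K) = 0 (o(K) = (K - K)/5 = (⅕)*0 = 0)
L(M, b) = 1/(-5 + b)
(45556 + 2270)*(-20808 + L(151, -166)) = (45556 + 2270)*(-20808 + 1/(-5 - 166)) = 47826*(-20808 + 1/(-171)) = 47826*(-20808 - 1/171) = 47826*(-3558169/171) = -18908110066/19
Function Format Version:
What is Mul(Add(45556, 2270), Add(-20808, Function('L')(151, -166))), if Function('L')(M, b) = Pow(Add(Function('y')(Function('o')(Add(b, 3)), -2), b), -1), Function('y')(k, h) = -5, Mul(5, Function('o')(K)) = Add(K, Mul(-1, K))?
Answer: Rational(-18908110066, 19) ≈ -9.9516e+8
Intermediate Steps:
Function('o')(K) = 0 (Function('o')(K) = Mul(Rational(1, 5), Add(K, Mul(-1, K))) = Mul(Rational(1, 5), 0) = 0)
Function('L')(M, b) = Pow(Add(-5, b), -1)
Mul(Add(45556, 2270), Add(-20808, Function('L')(151, -166))) = Mul(Add(45556, 2270), Add(-20808, Pow(Add(-5, -166), -1))) = Mul(47826, Add(-20808, Pow(-171, -1))) = Mul(47826, Add(-20808, Rational(-1, 171))) = Mul(47826, Rational(-3558169, 171)) = Rational(-18908110066, 19)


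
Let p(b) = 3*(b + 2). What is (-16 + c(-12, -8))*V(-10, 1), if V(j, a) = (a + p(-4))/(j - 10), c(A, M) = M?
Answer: -6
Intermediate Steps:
p(b) = 6 + 3*b (p(b) = 3*(2 + b) = 6 + 3*b)
V(j, a) = (-6 + a)/(-10 + j) (V(j, a) = (a + (6 + 3*(-4)))/(j - 10) = (a + (6 - 12))/(-10 + j) = (a - 6)/(-10 + j) = (-6 + a)/(-10 + j))
(-16 + c(-12, -8))*V(-10, 1) = (-16 - 8)*((-6 + 1)/(-10 - 10)) = -24*(-5)/(-20) = -(-6)*(-5)/5 = -24*¼ = -6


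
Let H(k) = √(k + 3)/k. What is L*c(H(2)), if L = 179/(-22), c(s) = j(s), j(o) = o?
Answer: -179*√5/44 ≈ -9.0967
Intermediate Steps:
H(k) = √(3 + k)/k
c(s) = s
L = -179/22 (L = 179*(-1/22) = -179/22 ≈ -8.1364)
L*c(H(2)) = -179*√(3 + 2)/(22*2) = -179*√5/44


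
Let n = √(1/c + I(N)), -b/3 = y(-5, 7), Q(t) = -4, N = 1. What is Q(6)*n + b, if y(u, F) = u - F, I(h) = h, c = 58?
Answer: 36 - 2*√3422/29 ≈ 31.966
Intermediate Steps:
b = 36 (b = -3*(-5 - 1*7) = -3*(-5 - 7) = -3*(-12) = 36)
n = √3422/58 (n = √(1/58 + 1) = √(59/58) = √3422/58 ≈ 1.0086)
Q(6)*n + b = -2*√3422/29 + 36 = 36 - 2*√3422/29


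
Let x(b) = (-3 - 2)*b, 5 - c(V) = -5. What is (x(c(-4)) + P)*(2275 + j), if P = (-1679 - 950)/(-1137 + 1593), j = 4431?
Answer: -85263437/228 ≈ -3.7396e+5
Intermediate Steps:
c(V) = 10 (c(V) = 5 - 1*(-5) = 5 + 5 = 10)
P = -2629/456 ≈ -5.7654
x(b) = -5*b
(x(c(-4)) + P)*(2275 + j) = (-5*10 - 2629/456)*(2275 + 4431) = (-50 - 2629/456)*6706 = -25429/456*6706 = -85263437/228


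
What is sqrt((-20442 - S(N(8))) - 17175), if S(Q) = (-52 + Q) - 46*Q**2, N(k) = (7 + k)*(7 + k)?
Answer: 4*sqrt(143185) ≈ 1513.6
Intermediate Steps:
N(k) = (7 + k)**2
S(Q) = -52 + Q - 46*Q**2
sqrt((-20442 - S(N(8))) - 17175) = sqrt((-20442 - (-52 + (7 + 8)**2 - 46*(7 + 8)**4)) - 17175) = sqrt((-20442 - (-52 + 15**2 - 46*(15**2)**2)) - 17175) = sqrt((-20442 - (-52 + 225 - 46*225**2)) - 17175) = sqrt((-20442 - (-52 + 225 - 46*50625)) - 17175) = sqrt((-20442 - (-52 + 225 - 2328750)) - 17175) = sqrt((-20442 - 1*(-2328577)) - 17175) = sqrt((-20442 + 2328577) - 17175) = sqrt(2308135 - 17175) = sqrt(2290960) = 4*sqrt(143185)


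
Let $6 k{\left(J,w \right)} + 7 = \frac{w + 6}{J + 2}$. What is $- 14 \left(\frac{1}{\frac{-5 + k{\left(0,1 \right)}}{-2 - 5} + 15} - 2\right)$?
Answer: $\frac{35980}{1327} \approx 27.114$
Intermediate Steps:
$k{\left(J,w \right)} = - \frac{7}{6} + \frac{6 + w}{6 \left(2 + J\right)}$ ($k{\left(J,w \right)} = - \frac{7}{6} + \frac{\left(w + 6\right) \frac{1}{J + 2}}{6} = - \frac{7}{6} + \frac{\left(6 + w\right) \frac{1}{2 + J}}{6} = - \frac{7}{6} + \frac{\frac{1}{2 + J} \left(6 + w\right)}{6} = - \frac{7}{6} + \frac{6 + w}{6 \left(2 + J\right)}$)
$- 14 \left(\frac{1}{\frac{-5 + k{\left(0,1 \right)}}{-2 - 5} + 15} - 2\right) = - 14 \left(\frac{1}{\frac{-5 + \frac{-8 + 1 - 0}{6 \left(2 + 0\right)}}{-2 - 5} + 15} - 2\right) = - 14 \left(\frac{1}{\frac{-5 + \frac{-8 + 1 + 0}{6 \cdot 2}}{-7} + 15} - 2\right) = - 14 \left(\frac{1}{\left(-5 + \frac{1}{6} \cdot \frac{1}{2} \left(-7\right)\right) \left(- \frac{1}{7}\right) + 15} - 2\right) = - 14 \left(\frac{1}{\left(-5 - \frac{7}{12}\right) \left(- \frac{1}{7}\right) + 15} - 2\right) = - 14 \left(\frac{1}{\left(- \frac{67}{12}\right) \left(- \frac{1}{7}\right) + 15} - 2\right) = - 14 \left(\frac{1}{\frac{67}{84} + 15} - 2\right) = - 14 \left(\frac{1}{\frac{1327}{84}} - 2\right) = - 14 \left(\frac{84}{1327} - 2\right) = \left(-14\right) \left(- \frac{2570}{1327}\right) = \frac{35980}{1327}$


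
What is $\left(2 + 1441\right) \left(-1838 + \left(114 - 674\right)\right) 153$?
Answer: $-529428042$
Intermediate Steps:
$\left(2 + 1441\right) \left(-1838 + \left(114 - 674\right)\right) 153 = 1443 \left(-1838 + \left(114 - 674\right)\right) 153 = 1443 \left(-1838 - 560\right) 153 = 1443 \left(-2398\right) 153 = \left(-3460314\right) 153 = -529428042$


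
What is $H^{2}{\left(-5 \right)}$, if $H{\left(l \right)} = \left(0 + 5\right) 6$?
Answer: $900$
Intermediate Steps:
$H{\left(l \right)} = 30$ ($H{\left(l \right)} = 5 \cdot 6 = 30$)
$H^{2}{\left(-5 \right)} = 30^{2} = 900$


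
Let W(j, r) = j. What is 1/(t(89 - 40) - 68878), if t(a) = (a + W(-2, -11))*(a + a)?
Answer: -1/64272 ≈ -1.5559e-5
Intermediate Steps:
t(a) = 2*a*(-2 + a) (t(a) = (a - 2)*(a + a) = (-2 + a)*(2*a) = 2*a*(-2 + a))
1/(t(89 - 40) - 68878) = 1/(2*(89 - 40)*(-2 + (89 - 40)) - 68878) = 1/(2*49*(-2 + 49) - 68878) = 1/(2*49*47 - 68878) = 1/(4606 - 68878) = 1/(-64272) = -1/64272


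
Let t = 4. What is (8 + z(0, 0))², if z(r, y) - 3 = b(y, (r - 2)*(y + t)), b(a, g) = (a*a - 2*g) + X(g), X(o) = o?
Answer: 361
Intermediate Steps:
b(a, g) = a² - g (b(a, g) = (a*a - 2*g) + g = (a² - 2*g) + g = a² - g)
z(r, y) = 3 + y² - (-2 + r)*(4 + y) (z(r, y) = 3 + (y² - (r - 2)*(y + 4)) = 3 + (y² - (-2 + r)*(4 + y)) = 3 + y² - (-2 + r)*(4 + y))
(8 + z(0, 0))² = (8 + (11 + 0² - 4*0 + 2*0 - 1*0*0))² = (8 + (11 + 0 + 0 + 0 + 0))² = (8 + 11)² = 19² = 361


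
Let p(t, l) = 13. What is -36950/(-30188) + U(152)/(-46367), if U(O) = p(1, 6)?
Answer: 856434103/699863498 ≈ 1.2237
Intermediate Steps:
U(O) = 13
-36950/(-30188) + U(152)/(-46367) = -36950/(-30188) + 13/(-46367) = -36950*(-1/30188) + 13*(-1/46367) = 18475/15094 - 13/46367 = 856434103/699863498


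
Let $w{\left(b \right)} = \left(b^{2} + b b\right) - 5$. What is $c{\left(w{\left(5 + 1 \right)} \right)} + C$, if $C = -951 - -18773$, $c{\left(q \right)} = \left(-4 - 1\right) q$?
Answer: $17487$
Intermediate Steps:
$w{\left(b \right)} = -5 + 2 b^{2}$ ($w{\left(b \right)} = \left(b^{2} + b^{2}\right) - 5 = 2 b^{2} - 5 = -5 + 2 b^{2}$)
$c{\left(q \right)} = - 5 q$
$C = 17822$ ($C = -951 + 18773 = 17822$)
$c{\left(w{\left(5 + 1 \right)} \right)} + C = - 5 \left(-5 + 2 \left(5 + 1\right)^{2}\right) + 17822 = - 5 \left(-5 + 2 \cdot 6^{2}\right) + 17822 = - 5 \left(-5 + 2 \cdot 36\right) + 17822 = - 5 \left(-5 + 72\right) + 17822 = \left(-5\right) 67 + 17822 = -335 + 17822 = 17487$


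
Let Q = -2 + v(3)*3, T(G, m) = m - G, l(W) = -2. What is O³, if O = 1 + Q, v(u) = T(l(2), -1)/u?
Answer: 0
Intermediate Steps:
v(u) = 1/u (v(u) = (-1 - 1*(-2))/u = (-1 + 2)/u = 1/u)
Q = -1 (Q = -2 + 3/3 = -2 + (⅓)*3 = -2 + 1 = -1)
O = 0 (O = 1 - 1 = 0)
O³ = 0³ = 0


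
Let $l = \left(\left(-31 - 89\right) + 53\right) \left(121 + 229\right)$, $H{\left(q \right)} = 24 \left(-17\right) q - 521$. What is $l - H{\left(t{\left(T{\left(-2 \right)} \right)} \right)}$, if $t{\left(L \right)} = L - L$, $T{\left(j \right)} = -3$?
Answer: $-22929$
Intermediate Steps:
$t{\left(L \right)} = 0$
$H{\left(q \right)} = -521 - 408 q$ ($H{\left(q \right)} = - 408 q - 521 = -521 - 408 q$)
$l = -23450$ ($l = \left(-120 + 53\right) 350 = \left(-67\right) 350 = -23450$)
$l - H{\left(t{\left(T{\left(-2 \right)} \right)} \right)} = -23450 - \left(-521 - 0\right) = -23450 - \left(-521 + 0\right) = -23450 - -521 = -23450 + 521 = -22929$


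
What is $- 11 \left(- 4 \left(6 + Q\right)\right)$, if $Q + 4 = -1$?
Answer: $44$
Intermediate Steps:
$Q = -5$ ($Q = -4 - 1 = -5$)
$- 11 \left(- 4 \left(6 + Q\right)\right) = - 11 \left(- 4 \left(6 - 5\right)\right) = - 11 \left(\left(-4\right) 1\right) = \left(-11\right) \left(-4\right) = 44$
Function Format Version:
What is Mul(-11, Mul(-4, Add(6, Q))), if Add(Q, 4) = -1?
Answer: 44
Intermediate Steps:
Q = -5 (Q = Add(-4, -1) = -5)
Mul(-11, Mul(-4, Add(6, Q))) = Mul(-11, Mul(-4, Add(6, -5))) = Mul(-11, Mul(-4, 1)) = Mul(-11, -4) = 44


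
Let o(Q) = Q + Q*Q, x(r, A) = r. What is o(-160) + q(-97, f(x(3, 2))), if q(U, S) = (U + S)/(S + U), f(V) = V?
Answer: 25441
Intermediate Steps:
q(U, S) = 1 (q(U, S) = (S + U)/(S + U) = 1)
o(Q) = Q + Q²
o(-160) + q(-97, f(x(3, 2))) = -160*(1 - 160) + 1 = -160*(-159) + 1 = 25440 + 1 = 25441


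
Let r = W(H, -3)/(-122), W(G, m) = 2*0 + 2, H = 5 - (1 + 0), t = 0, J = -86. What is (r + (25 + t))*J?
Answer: -131064/61 ≈ -2148.6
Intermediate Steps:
H = 4 (H = 5 - 1 = 4)
W(G, m) = 2 (W(G, m) = 0 + 2 = 2)
r = -1/61 (r = 2/(-122) = 2*(-1/122) = -1/61 ≈ -0.016393)
(r + (25 + t))*J = (-1/61 + (25 + 0))*(-86) = (-1/61 + 25)*(-86) = (1524/61)*(-86) = -131064/61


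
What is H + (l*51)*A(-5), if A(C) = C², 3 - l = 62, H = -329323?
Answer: -404548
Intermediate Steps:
l = -59 (l = 3 - 1*62 = 3 - 62 = -59)
H + (l*51)*A(-5) = -329323 - 59*51*(-5)² = -329323 - 3009*25 = -329323 - 75225 = -404548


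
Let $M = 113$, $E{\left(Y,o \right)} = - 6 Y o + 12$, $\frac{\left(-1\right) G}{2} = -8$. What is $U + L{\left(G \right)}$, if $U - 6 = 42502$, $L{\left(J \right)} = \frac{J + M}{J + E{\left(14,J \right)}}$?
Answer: $\frac{55940399}{1316} \approx 42508.0$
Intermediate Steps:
$G = 16$ ($G = \left(-2\right) \left(-8\right) = 16$)
$E{\left(Y,o \right)} = 12 - 6 Y o$ ($E{\left(Y,o \right)} = - 6 Y o + 12 = 12 - 6 Y o$)
$L{\left(J \right)} = \frac{113 + J}{12 - 83 J}$ ($L{\left(J \right)} = \frac{J + 113}{J + \left(12 - 84 J\right)} = \frac{113 + J}{J - \left(-12 + 84 J\right)} = \frac{113 + J}{12 - 83 J}$)
$U = 42508$ ($U = 6 + 42502 = 42508$)
$U + L{\left(G \right)} = 42508 + \frac{-113 - 16}{-12 + 83 \cdot 16} = 42508 + \frac{-113 - 16}{-12 + 1328} = 42508 + \frac{1}{1316} \left(-129\right) = 42508 - \frac{129}{1316} = \frac{55940399}{1316}$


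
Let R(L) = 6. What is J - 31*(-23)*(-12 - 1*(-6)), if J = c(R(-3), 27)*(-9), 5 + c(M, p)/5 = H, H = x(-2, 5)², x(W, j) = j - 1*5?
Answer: -4053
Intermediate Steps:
x(W, j) = -5 + j (x(W, j) = j - 5 = -5 + j)
H = 0 (H = (-5 + 5)² = 0² = 0)
c(M, p) = -25 (c(M, p) = -25 + 5*0 = -25 + 0 = -25)
J = 225 (J = -25*(-9) = 225)
J - 31*(-23)*(-12 - 1*(-6)) = 225 - 31*(-23)*(-12 - 1*(-6)) = 225 - (-713)*(-12 + 6) = 225 - (-713)*(-6) = 225 - 1*4278 = 225 - 4278 = -4053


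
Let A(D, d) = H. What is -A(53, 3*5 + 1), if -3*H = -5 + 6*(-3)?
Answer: -23/3 ≈ -7.6667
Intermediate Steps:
H = 23/3 (H = -(-5 + 6*(-3))/3 = -(-5 - 18)/3 = -⅓*(-23) = 23/3 ≈ 7.6667)
A(D, d) = 23/3
-A(53, 3*5 + 1) = -1*23/3 = -23/3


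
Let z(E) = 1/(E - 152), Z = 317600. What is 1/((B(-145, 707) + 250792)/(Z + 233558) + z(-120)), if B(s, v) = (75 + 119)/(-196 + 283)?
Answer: 6521301456/2943421955 ≈ 2.2155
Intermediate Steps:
B(s, v) = 194/87
z(E) = 1/(-152 + E)
1/((B(-145, 707) + 250792)/(Z + 233558) + z(-120)) = 1/((194/87 + 250792)/(317600 + 233558) + 1/(-152 - 120)) = 1/((21819098/87)/551158 + 1/(-272)) = 1/((21819098/87)*(1/551158) - 1/272) = 1/(10909549/23975373 - 1/272) = 1/(2943421955/6521301456) = 6521301456/2943421955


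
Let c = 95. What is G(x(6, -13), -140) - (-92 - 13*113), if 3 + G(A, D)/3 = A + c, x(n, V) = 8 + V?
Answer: 1822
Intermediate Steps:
G(A, D) = 276 + 3*A (G(A, D) = -9 + 3*(A + 95) = -9 + 3*(95 + A) = -9 + (285 + 3*A) = 276 + 3*A)
G(x(6, -13), -140) - (-92 - 13*113) = (276 + 3*(8 - 13)) - (-92 - 13*113) = (276 + 3*(-5)) - (-92 - 1469) = (276 - 15) - 1*(-1561) = 261 + 1561 = 1822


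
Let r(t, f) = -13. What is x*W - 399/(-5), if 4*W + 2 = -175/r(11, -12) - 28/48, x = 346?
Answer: 1592393/1560 ≈ 1020.8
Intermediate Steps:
W = 1697/624 (W = -½ + (-175/(-13) - 28/48)/4 = -½ + (-175*(-1/13) - 28*1/48)/4 = -½ + (175/13 - 7/12)/4 = -½ + (¼)*(2009/156) = -½ + 2009/624 = 1697/624 ≈ 2.7196)
x*W - 399/(-5) = 346*(1697/624) - 399/(-5) = 293581/312 - 399*(-⅕) = 293581/312 + 399/5 = 1592393/1560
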